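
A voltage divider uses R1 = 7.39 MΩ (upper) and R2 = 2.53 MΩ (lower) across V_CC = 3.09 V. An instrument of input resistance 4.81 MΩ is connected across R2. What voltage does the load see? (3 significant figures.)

First combine the lower leg with the load: R2 ‖ R_L = 1.658 MΩ.
Then V_out = V_CC · R2'/(R1 + R2') = 3.09 × 1.658/9.048 = 0.5662 V.
(Unloaded it would be 0.788 V; the load pulls it down.)

V_out ≈ 0.566 V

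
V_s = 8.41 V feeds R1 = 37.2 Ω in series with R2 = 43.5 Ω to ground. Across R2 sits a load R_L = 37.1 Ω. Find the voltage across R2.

V_out ≈ 2.94 V

First combine the lower leg with the load: R2 ‖ R_L = 20.02 Ω.
Now apply the divider: V_out = 8.41 × 0.3499 = 2.943 V.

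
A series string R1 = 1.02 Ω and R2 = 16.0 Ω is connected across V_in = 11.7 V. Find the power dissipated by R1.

P ≈ 0.482 W

Series current I = V_in/ΣR = 11.7/17.02 = 0.6874 A.
P = I²R = 0.4726 × 1.02 = 0.4820 W.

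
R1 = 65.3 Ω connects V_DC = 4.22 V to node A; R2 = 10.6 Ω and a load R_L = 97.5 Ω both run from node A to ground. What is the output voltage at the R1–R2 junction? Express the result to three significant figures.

First combine the lower leg with the load: R2 ‖ R_L = 9.561 Ω.
Voltage divider with the loaded lower leg: V_out = 4.22 × 9.561/(65.3 + 9.561) = 4.22 × 0.1277 = 0.5389 V.

V_out ≈ 0.539 V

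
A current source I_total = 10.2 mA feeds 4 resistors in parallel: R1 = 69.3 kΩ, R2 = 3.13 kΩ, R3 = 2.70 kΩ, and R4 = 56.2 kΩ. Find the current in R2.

ΣG = 1/69.3 + 1/3.13 + 1/2.70 + 1/56.2 = 0.7221.
Current divider: I(R2) = I_total · G_k/ΣG = 10.2 × (0.3195/0.7221) = 10.2 × 0.4425 = 4.513 mA.

I ≈ 4.51 mA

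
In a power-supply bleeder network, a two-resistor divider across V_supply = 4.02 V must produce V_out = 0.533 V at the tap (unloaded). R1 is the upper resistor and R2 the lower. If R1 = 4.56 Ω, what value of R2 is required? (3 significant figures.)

The divider ratio is R2/(R1+R2) = 0.533/4.02 = 0.1326.
R2 = R1 · 0.1326/(1 − 0.1326) = 0.6970 Ω.

R2 ≈ 0.697 Ω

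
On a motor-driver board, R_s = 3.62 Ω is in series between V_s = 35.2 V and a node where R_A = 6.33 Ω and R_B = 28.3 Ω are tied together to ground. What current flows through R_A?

I ≈ 3.27 A

Equivalent of the parallel group: R_p = 5.173 Ω.
V_A by voltage divider: V_A = 35.2 × 5.173/(3.62 + 5.173) = 20.71 V.
Branch current I = V_A/R_A = 20.71/6.33 = 3.271 A.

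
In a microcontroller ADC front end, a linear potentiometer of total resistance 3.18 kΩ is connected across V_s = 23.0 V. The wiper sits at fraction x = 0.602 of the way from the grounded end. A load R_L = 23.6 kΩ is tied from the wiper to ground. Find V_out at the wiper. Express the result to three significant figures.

The pot divides into 1.266 kΩ above the wiper and 1.914 kΩ below.
(x·R_p) ‖ R_L = 1.771 kΩ.
V_out = 23.0 × 1.771/(1.266 + 1.771) = 13.41 V.

V_out ≈ 13.4 V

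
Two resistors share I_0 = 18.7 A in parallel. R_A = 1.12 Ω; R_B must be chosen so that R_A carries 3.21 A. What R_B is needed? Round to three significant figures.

R_B ≈ 0.232 Ω

Two-branch current divider: I_A = I_0 · R_B/(R_A + R_B).
3.21/18.7 = R_B/(R_A + R_B) → R_B = R_A · (0.1717)/(1 − 0.1717) = 1.12 × 0.2072 = 0.2321 Ω.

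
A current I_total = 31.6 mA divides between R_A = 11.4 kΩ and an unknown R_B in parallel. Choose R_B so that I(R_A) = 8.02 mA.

R_B ≈ 3.88 kΩ

In a two-way split, I_A/I_total = R_B/(R_A + R_B).
With f = 0.2538, R_B = R_A · f/(1−f) = 11.4 × 0.3401 = 3.877 kΩ.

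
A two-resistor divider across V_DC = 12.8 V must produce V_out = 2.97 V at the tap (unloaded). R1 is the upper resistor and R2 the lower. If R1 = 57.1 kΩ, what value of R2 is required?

The divider ratio is R2/(R1+R2) = 2.97/12.8 = 0.2320.
So R2 = R1 · V_out/(V_DC − V_out) = 57.1 × 2.97/(12.8 − 2.97) = 57.1 × 0.3021 = 17.25 kΩ.

R2 ≈ 17.3 kΩ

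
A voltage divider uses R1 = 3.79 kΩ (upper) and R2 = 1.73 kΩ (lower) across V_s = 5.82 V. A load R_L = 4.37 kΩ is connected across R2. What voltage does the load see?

R2 ‖ R_L = (1.73 × 4.37)/(1.73 + 4.37) = 1.239 kΩ.
Voltage divider with the loaded lower leg: V_out = 5.82 × 1.239/(3.79 + 1.239) = 5.82 × 0.2464 = 1.434 V.
(Unloaded it would be 1.82 V; the load pulls it down.)

V_out ≈ 1.43 V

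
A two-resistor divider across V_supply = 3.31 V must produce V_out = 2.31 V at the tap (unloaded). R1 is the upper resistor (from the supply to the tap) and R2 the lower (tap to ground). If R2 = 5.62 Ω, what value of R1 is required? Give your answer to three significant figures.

R1 ≈ 2.43 Ω

V_out/V_supply = R2/(R1+R2) = 0.6979.
Rearranging, R1 = R2·(1−k)/k = 5.62 × 0.4329 = 2.433 Ω.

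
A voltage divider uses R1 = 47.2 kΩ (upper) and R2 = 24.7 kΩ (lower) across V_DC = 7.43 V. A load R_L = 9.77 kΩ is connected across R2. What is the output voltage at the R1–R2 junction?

V_out ≈ 0.960 V

R2 ‖ R_L = (24.7 × 9.77)/(24.7 + 9.77) = 7.001 kΩ.
Voltage divider with the loaded lower leg: V_out = 7.43 × 7.001/(47.2 + 7.001) = 7.43 × 0.1292 = 0.9597 V.
(Unloaded it would be 2.55 V; the load pulls it down.)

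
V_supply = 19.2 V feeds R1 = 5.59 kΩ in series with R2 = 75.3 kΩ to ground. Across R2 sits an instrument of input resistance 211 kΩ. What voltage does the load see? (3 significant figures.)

V_out ≈ 17.4 V

The load sits in parallel with R2, giving an effective lower resistance R2' = R2·R_L/(R2+R_L) = 55.50 kΩ.
Then V_out = V_supply · R2'/(R1 + R2') = 19.2 × 55.50/61.09 = 17.44 V.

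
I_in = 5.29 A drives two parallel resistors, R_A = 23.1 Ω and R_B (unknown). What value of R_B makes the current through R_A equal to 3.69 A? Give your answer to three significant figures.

R_B ≈ 53.3 Ω

The fraction through R_A equals R_B/(R_A+R_B).
With f = 0.6975, R_B = R_A · f/(1−f) = 23.1 × 2.306 = 53.27 Ω.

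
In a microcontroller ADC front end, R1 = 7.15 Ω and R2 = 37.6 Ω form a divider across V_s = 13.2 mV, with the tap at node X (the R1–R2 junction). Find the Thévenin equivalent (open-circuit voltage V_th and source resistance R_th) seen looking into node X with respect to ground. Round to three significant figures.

V_th ≈ 11.1 mV, R_th ≈ 6.01 Ω

V_th is the unloaded tap voltage: V_s · R2/(R1+R2) = 13.2 × 0.8402 = 11.09 mV.
With V_s suppressed (replaced by a short), R_th = R1 ‖ R2 = (7.150 × 37.6)/(7.150 + 37.6) = 6.008 Ω.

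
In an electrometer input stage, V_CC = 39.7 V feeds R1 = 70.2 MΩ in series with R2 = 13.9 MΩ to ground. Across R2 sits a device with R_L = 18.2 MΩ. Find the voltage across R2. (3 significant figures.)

V_out ≈ 4.01 V

First combine the lower leg with the load: R2 ‖ R_L = 7.881 MΩ.
Then V_out = V_CC · R2'/(R1 + R2') = 39.7 × 7.881/78.08 = 4.007 V.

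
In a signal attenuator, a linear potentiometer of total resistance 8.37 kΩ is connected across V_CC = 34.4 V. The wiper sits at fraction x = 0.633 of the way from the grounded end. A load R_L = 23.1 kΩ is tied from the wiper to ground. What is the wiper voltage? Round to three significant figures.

V_out ≈ 20.1 V

Lower segment x·R_p = 5.298 kΩ; upper segment (1−x)·R_p = 3.072 kΩ.
(x·R_p) ‖ R_L = 4.310 kΩ.
Loaded-divider output: V_out = 34.4 × 0.5839 = 20.08 V.
(Unloaded: V_out = x·V_CC = 21.8 V.)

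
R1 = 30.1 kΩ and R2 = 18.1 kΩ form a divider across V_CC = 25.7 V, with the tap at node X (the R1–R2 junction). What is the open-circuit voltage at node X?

Open-circuit (no load on X): V_th = V_CC · R2/(R1 + R2) = 25.7 × 18.1/(30.10 + 18.1) = 9.651 V.

V_th ≈ 9.65 V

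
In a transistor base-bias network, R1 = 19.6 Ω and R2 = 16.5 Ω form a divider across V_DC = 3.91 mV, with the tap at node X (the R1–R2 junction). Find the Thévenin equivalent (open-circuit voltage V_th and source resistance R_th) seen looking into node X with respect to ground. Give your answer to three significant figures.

V_th ≈ 1.79 mV, R_th ≈ 8.96 Ω

Open-circuit (no load on X): V_th = V_DC · R2/(R1 + R2) = 3.91 × 16.5/(19.60 + 16.5) = 1.787 mV.
Looking into X with the source shorted: R_th = R1·R2/(R1+R2) = 19.60 × 16.5/36.10 = 8.958 Ω.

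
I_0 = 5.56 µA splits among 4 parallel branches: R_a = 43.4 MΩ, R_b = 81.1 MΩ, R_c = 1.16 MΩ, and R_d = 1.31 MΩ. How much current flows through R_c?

I ≈ 2.89 µA

ΣG = 1/43.4 + 1/81.1 + 1/1.16 + 1/1.31 = 1.661.
R_c takes the fraction G_k/ΣG = 0.8621/1.661 = 0.5191, so I = 5.56 × 0.5191 = 2.886 µA.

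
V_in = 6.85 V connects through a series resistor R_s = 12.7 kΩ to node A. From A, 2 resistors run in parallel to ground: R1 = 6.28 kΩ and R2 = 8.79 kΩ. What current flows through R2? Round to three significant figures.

Equivalent of the parallel group: R_p = 3.663 kΩ.
V_A = 6.85 × 3.663/16.36 = 1.533 V.
Branch current I = V_A/R2 = 1.533/8.79 = 0.1745 mA.
(Check via current divider: I_total = 0.4186 mA; share G_k/ΣG = 0.4167 → same result.)

I ≈ 0.174 mA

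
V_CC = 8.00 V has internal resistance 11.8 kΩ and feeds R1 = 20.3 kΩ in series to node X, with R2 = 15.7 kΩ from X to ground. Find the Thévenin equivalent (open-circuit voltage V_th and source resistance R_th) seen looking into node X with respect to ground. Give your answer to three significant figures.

V_th ≈ 2.63 V, R_th ≈ 10.5 kΩ

R1' = 11.8 + 20.3 = 32.10 kΩ (source resistance + R1).
With X open, the divider is unloaded: V_th = 8.00 × 15.7/47.80 = 2.628 V.
With V_CC suppressed (replaced by a short), R_th = R1' ‖ R2 = (32.10 × 15.7)/(32.10 + 15.7) = 10.54 kΩ.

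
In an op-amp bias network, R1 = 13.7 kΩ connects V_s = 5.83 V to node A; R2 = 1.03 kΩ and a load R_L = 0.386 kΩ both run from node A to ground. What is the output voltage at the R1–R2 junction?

First combine the lower leg with the load: R2 ‖ R_L = 0.2808 kΩ.
Now apply the divider: V_out = 5.83 × 0.02008 = 0.1171 V.
(Unloaded it would be 0.408 V; the load pulls it down.)

V_out ≈ 0.117 V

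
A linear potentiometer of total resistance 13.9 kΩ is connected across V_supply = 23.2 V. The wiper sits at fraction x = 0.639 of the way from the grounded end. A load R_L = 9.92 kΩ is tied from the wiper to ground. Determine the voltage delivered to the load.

V_out ≈ 11.2 V

Lower segment x·R_p = 8.882 kΩ; upper segment (1−x)·R_p = 5.018 kΩ.
R_L loads the lower segment: effective lower R = 4.686 kΩ.
Loaded-divider output: V_out = 23.2 × 0.4829 = 11.20 V.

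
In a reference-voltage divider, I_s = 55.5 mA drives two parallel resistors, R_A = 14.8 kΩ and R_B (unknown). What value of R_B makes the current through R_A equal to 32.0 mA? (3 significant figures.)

R_B ≈ 20.2 kΩ

Two-branch current divider: I_A = I_s · R_B/(R_A + R_B).
With f = 0.5766, R_B = R_A · f/(1−f) = 14.8 × 1.362 = 20.15 kΩ.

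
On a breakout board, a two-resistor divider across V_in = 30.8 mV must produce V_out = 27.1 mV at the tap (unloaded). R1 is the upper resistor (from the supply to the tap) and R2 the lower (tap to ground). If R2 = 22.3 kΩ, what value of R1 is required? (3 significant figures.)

R1 ≈ 3.04 kΩ

V_out/V_in = R2/(R1+R2) = 0.8799.
R1 = R2·(1/k − 1) = 22.3 × 0.1365 = 3.045 kΩ.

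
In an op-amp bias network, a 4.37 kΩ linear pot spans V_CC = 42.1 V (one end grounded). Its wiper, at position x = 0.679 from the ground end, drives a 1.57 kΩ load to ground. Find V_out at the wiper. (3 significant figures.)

Lower segment x·R_p = 2.967 kΩ; upper segment (1−x)·R_p = 1.403 kΩ.
(x·R_p) ‖ R_L = 1.027 kΩ.
V_out = 42.1 × 1.027/(1.403 + 1.027) = 17.79 V.
(Unloaded: V_out = x·V_CC = 28.6 V.)

V_out ≈ 17.8 V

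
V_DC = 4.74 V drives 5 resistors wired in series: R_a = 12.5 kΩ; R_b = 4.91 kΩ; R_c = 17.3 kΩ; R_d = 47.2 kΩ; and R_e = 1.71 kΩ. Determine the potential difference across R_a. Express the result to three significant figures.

Series total: ΣR = 12.5 + 4.91 + 17.3 + 47.2 + 1.71 = 83.62 kΩ.
By the voltage-divider rule, V = 4.74 × 12.50/83.62 = 0.7086 V.

V ≈ 0.709 V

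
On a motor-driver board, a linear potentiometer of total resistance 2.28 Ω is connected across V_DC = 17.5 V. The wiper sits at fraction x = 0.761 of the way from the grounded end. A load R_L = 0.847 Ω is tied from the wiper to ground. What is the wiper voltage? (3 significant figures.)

V_out ≈ 8.94 V

Lower segment x·R_p = 1.735 Ω; upper segment (1−x)·R_p = 0.5449 Ω.
R_L loads the lower segment: effective lower R = 0.5692 Ω.
Then V_out = V_DC · 0.5692/(0.5449 + 0.5692) = 8.940 V.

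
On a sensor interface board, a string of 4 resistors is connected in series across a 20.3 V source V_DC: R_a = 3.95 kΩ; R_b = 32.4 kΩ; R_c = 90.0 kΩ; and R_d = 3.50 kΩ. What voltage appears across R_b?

ΣR = 3.95 + 32.4 + 90.0 + 3.50 = 129.8 kΩ.
V = V_DC · R/ΣR = 20.3 × 0.2495 = 5.065 V.

V ≈ 5.07 V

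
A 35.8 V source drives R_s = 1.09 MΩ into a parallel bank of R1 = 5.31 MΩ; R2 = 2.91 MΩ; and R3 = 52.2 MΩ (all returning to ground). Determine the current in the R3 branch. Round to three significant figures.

Parallel bank: R_p = 1/(1/5.31 + 1/2.91 + 1/52.2) = 1.814 MΩ.
Node voltage V_A = V_DC · R_p/(R_s + R_p) = 35.8 × 0.6247 = 22.36 V.
Branch current I = V_A/R3 = 22.36/52.2 = 0.4284 µA.
(Equivalently: I_total = 12.33 µA, then current-divider fraction G_k/ΣG = 0.03476.)

I ≈ 0.428 µA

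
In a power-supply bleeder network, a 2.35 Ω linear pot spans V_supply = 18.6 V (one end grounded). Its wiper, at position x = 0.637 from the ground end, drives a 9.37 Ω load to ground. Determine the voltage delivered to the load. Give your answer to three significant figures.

Lower segment x·R_p = 1.497 Ω; upper segment (1−x)·R_p = 0.8530 Ω.
Lower segment in parallel with the load: 1.497 ‖ 9.37 = 1.291 Ω.
Loaded-divider output: V_out = 18.6 × 0.6021 = 11.20 V.

V_out ≈ 11.2 V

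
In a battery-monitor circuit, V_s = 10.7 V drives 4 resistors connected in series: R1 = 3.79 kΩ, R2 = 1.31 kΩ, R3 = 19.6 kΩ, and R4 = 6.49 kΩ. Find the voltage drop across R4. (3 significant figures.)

V ≈ 2.23 V

Series total: ΣR = 3.79 + 1.31 + 19.6 + 6.49 = 31.19 kΩ.
Voltage divider: V = V_s · (6.490 / 31.19) = 10.7 × 0.2081 = 2.226 V.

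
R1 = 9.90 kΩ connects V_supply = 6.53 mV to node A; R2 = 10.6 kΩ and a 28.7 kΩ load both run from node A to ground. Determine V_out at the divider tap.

V_out ≈ 2.87 mV

The load sits in parallel with R2, giving an effective lower resistance R2' = R2·R_L/(R2+R_L) = 7.741 kΩ.
Then V_out = V_supply · R2'/(R1 + R2') = 6.53 × 7.741/17.64 = 2.865 mV.
(Unloaded it would be 3.38 mV; the load pulls it down.)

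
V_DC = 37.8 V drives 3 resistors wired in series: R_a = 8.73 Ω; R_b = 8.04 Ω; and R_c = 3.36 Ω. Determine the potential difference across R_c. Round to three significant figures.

Total series resistance ΣR = 8.73 + 8.04 + 3.36 = 20.13 Ω.
V = V_DC · R/ΣR = 37.8 × 0.1669 = 6.309 V.

V ≈ 6.31 V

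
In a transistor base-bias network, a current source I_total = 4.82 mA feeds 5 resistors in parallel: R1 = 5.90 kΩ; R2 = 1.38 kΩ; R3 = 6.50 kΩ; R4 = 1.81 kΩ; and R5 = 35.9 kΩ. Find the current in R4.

I ≈ 1.64 mA

ΣG = 1/5.90 + 1/1.38 + 1/6.50 + 1/1.81 + 1/35.9 = 1.628.
By the current-divider rule, I = I_total · G_k/ΣG = 4.82 × 0.3393 = 1.635 mA.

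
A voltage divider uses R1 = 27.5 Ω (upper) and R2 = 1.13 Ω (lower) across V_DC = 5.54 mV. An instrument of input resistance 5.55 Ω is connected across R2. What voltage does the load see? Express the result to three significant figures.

First combine the lower leg with the load: R2 ‖ R_L = 0.9388 Ω.
Then V_out = V_DC · R2'/(R1 + R2') = 5.54 × 0.9388/28.44 = 0.1829 mV.
(Unloaded it would be 0.219 mV; the load pulls it down.)

V_out ≈ 0.183 mV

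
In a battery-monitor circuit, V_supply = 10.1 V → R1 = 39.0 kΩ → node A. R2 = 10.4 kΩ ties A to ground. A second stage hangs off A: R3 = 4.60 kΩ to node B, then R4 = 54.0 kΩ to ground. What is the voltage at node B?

V_B ≈ 1.72 V

Node A sees R2 in parallel with the series input of stage 2, R3 + R4 = 58.60 kΩ.
Effective lower resistance at A: R2 ‖ 58.60 = 8.832 kΩ.
First divider: V_A = V_supply · 8.832/(39.0 + 8.832) = 1.865 V.
Then the unloaded second divider: V_B = V_A × R4/(R3+R4) = 1.865 × 0.9215 = 1.719 V.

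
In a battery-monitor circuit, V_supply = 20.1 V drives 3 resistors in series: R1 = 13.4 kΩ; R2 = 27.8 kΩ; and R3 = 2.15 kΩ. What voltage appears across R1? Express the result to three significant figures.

ΣR = 13.4 + 27.8 + 2.15 = 43.35 kΩ.
By the voltage-divider rule, V = 20.1 × 13.40/43.35 = 6.213 V.

V ≈ 6.21 V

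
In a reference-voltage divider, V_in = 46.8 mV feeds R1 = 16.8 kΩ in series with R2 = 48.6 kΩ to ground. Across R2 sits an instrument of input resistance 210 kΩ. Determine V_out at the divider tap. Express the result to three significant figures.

The load sits in parallel with R2, giving an effective lower resistance R2' = R2·R_L/(R2+R_L) = 39.47 kΩ.
Voltage divider with the loaded lower leg: V_out = 46.8 × 39.47/(16.8 + 39.47) = 46.8 × 0.7014 = 32.83 mV.

V_out ≈ 32.8 mV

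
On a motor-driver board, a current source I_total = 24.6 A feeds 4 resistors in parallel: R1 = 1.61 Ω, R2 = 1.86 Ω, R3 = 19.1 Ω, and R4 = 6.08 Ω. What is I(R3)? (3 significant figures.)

Conductances: ΣG = 1/1.61 + 1/1.86 + 1/19.1 + 1/6.08 = 1.376 (1/Ω).
By the current-divider rule, I = I_total · G_k/ΣG = 24.6 × 0.03806 = 0.9363 A.

I ≈ 0.936 A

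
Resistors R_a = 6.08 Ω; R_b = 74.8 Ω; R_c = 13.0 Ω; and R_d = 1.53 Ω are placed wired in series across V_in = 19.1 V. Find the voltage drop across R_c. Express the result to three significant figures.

Total series resistance ΣR = 6.08 + 74.8 + 13.0 + 1.53 = 95.41 Ω.
Voltage divider: V = V_in · (13.00 / 95.41) = 19.1 × 0.1363 = 2.602 V.

V ≈ 2.60 V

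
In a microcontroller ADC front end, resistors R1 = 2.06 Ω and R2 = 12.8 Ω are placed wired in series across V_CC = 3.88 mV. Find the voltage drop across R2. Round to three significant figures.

V ≈ 3.34 mV

Series total: ΣR = 2.06 + 12.8 = 14.86 Ω.
V = V_CC · R/ΣR = 3.88 × 0.8614 = 3.342 mV.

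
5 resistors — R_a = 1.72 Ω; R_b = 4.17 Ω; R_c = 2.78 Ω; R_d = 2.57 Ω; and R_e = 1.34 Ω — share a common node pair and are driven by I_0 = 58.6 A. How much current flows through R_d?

I ≈ 9.84 A

Conductances: ΣG = 1/1.72 + 1/4.17 + 1/2.78 + 1/2.57 + 1/1.34 = 2.316 (1/Ω).
By the current-divider rule, I = I_0 · G_k/ΣG = 58.6 × 0.1680 = 9.844 A.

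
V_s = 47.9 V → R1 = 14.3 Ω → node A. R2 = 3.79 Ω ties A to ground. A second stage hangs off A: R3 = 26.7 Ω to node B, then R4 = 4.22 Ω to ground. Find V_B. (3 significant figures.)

Looking into the second stage from A: R3 + R4 = 30.92 Ω appears in parallel with R2.
Effective lower resistance at A: R2 ‖ 30.92 = 3.376 Ω.
V_A = 47.9 × 3.376/(14.3 + 3.376) = 9.149 V.
V_B = V_A × 0.1365 = 1.249 V.

V_B ≈ 1.25 V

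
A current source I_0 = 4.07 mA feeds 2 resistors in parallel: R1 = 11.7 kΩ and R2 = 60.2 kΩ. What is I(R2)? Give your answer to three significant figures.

Two-branch current divider: I_k = I_0 · R_other/(R_1 + R_2).
I(R2) = 4.07 × 11.7/(11.7 + 60.2) = 4.07 × 0.1627 = 0.6623 mA.

I ≈ 0.662 mA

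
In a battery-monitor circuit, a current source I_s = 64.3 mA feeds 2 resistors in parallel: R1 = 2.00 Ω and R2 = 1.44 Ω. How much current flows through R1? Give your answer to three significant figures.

Two-branch current divider: I_k = I_s · R_other/(R_1 + R_2).
So I = 64.3 × 1.44/3.440 = 26.92 mA.

I ≈ 26.9 mA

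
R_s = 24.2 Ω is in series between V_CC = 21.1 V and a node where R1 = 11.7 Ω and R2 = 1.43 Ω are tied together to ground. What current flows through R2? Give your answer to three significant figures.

I ≈ 0.738 A

Combine the parallel branches: R_p = (1/11.7 + 1/1.43)⁻¹ = 1.274 Ω.
V_A by voltage divider: V_A = 21.1 × 1.274/(24.2 + 1.274) = 1.055 V.
I(R2) = V_A / R2 = 1.055/1.43 = 0.7381 A.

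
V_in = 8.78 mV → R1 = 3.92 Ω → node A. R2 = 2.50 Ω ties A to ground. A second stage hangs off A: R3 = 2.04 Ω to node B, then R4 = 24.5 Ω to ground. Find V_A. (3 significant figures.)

The second stage (R3 + R4 = 26.54 Ω) loads node A in parallel with R2.
Effective lower resistance at A: R2 ‖ 26.54 = 2.285 Ω.
First divider: V_A = V_in · 2.285/(3.92 + 2.285) = 3.233 mV.

V_A ≈ 3.23 mV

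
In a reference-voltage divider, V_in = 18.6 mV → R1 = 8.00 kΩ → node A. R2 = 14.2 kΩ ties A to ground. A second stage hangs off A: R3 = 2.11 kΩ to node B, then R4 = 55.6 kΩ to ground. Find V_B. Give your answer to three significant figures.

V_B ≈ 10.5 mV

The second stage (R3 + R4 = 57.71 kΩ) loads node A in parallel with R2.
R2 ‖ (R3+R4) = 11.40 kΩ.
First divider: V_A = V_in · 11.40/(8.00 + 11.40) = 10.93 mV.
V_B = V_A × 0.9634 = 10.53 mV.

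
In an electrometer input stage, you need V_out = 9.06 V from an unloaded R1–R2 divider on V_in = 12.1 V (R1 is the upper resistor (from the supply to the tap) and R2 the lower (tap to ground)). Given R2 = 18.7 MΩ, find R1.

R1 ≈ 6.27 MΩ

Required fraction k = V_out/V_in = 0.7488.
Rearranging, R1 = R2·(1−k)/k = 18.7 × 0.3355 = 6.275 MΩ.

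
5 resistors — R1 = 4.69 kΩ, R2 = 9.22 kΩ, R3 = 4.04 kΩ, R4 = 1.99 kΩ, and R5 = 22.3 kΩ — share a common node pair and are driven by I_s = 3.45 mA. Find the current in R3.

Conductances: ΣG = 1/4.69 + 1/9.22 + 1/4.04 + 1/1.99 + 1/22.3 = 1.117 (1/kΩ).
By the current-divider rule, I = I_s · G_k/ΣG = 3.45 × 0.2217 = 0.7648 mA.

I ≈ 0.765 mA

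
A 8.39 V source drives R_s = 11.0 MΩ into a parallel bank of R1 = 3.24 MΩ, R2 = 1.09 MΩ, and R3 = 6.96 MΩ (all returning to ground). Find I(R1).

I ≈ 0.161 µA

Combine the parallel branches: R_p = (1/3.24 + 1/1.09 + 1/6.96)⁻¹ = 0.7301 MΩ.
V_A by voltage divider: V_A = 8.39 × 0.7301/(11.0 + 0.7301) = 0.5222 V.
I(R1) = V_A / R1 = 0.5222/3.24 = 0.1612 µA.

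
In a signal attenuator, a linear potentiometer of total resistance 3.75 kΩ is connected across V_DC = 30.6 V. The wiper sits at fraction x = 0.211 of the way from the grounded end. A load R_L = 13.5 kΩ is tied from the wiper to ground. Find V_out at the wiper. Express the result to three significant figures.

Lower segment x·R_p = 0.7913 kΩ; upper segment (1−x)·R_p = 2.959 kΩ.
Lower segment in parallel with the load: 0.7913 ‖ 13.5 = 0.7474 kΩ.
V_out = 30.6 × 0.7474/(2.959 + 0.7474) = 6.171 V.

V_out ≈ 6.17 V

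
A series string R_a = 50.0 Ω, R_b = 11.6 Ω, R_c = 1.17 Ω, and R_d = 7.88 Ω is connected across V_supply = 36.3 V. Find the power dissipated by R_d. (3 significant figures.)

Series current I = V_supply/ΣR = 36.3/70.65 = 0.5138 A.
V(R_d) = I·R = 4.049 V; P = V·I = 4.049 × 0.5138 = 2.080 W.

P ≈ 2.08 W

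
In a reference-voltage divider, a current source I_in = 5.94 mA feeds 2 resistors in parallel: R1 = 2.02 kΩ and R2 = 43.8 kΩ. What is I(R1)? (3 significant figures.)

I ≈ 5.68 mA

With just two branches, the current splits inversely with resistance.
So I = 5.94 × 43.8/45.82 = 5.678 mA.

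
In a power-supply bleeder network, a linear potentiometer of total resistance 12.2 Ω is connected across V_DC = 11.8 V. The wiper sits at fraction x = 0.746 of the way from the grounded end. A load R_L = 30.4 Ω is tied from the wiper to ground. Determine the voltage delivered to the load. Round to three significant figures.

V_out ≈ 8.18 V

Lower segment x·R_p = 9.101 Ω; upper segment (1−x)·R_p = 3.099 Ω.
(x·R_p) ‖ R_L = 7.004 Ω.
Loaded-divider output: V_out = 11.8 × 0.6933 = 8.181 V.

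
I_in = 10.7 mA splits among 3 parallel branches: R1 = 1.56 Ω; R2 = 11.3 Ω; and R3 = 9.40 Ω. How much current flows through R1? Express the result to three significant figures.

Conductances: ΣG = 1/1.56 + 1/11.3 + 1/9.40 = 0.8359 (1/Ω).
R1 takes the fraction G_k/ΣG = 0.6410/0.8359 = 0.7669, so I = 10.7 × 0.7669 = 8.205 mA.

I ≈ 8.21 mA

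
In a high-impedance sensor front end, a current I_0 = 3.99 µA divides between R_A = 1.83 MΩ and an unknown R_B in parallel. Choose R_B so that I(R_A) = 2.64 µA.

The fraction through R_A equals R_B/(R_A+R_B).
2.64/3.99 = R_B/(R_A + R_B) → R_B = R_A · (0.6617)/(1 − 0.6617) = 1.83 × 1.956 = 3.579 MΩ.

R_B ≈ 3.58 MΩ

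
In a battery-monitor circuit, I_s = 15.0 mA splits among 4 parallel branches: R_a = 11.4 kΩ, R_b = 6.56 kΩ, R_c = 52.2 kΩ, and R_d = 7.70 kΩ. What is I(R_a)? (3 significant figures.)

ΣG = 1/11.4 + 1/6.56 + 1/52.2 + 1/7.70 = 0.3892.
Current divider: I(R_a) = I_s · G_k/ΣG = 15.0 × (0.08772/0.3892) = 15.0 × 0.2254 = 3.381 mA.

I ≈ 3.38 mA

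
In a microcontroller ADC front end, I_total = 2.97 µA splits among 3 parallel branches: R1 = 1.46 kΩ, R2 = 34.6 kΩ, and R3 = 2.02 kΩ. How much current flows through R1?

Total conductance ΣG = 1/1.46 + 1/34.6 + 1/2.02 = 1.209 (units of 1/kΩ).
Current divider: I(R1) = I_total · G_k/ΣG = 2.97 × (0.6849/1.209) = 2.97 × 0.5666 = 1.683 µA.

I ≈ 1.68 µA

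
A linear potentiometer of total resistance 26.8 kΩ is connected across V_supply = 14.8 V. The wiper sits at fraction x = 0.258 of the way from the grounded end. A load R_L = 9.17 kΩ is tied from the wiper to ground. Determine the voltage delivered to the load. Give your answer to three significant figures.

The pot divides into 19.89 kΩ above the wiper and 6.914 kΩ below.
(x·R_p) ‖ R_L = 3.942 kΩ.
V_out = 14.8 × 3.942/(19.89 + 3.942) = 2.448 V.

V_out ≈ 2.45 V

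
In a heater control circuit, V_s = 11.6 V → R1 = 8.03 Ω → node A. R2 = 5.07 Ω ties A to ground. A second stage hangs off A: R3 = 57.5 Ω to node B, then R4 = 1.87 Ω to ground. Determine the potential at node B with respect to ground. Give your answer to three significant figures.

V_B ≈ 0.134 V

Node A sees R2 in parallel with the series input of stage 2, R3 + R4 = 59.37 Ω.
Effective lower resistance at A: R2 ‖ 59.37 = 4.671 Ω.
First divider: V_A = V_s · 4.671/(8.03 + 4.671) = 4.266 V.
Stage 2 is unloaded, so V_B = V_A · R4/(R3+R4) = 4.266 × 1.87/59.37 = 0.1344 V.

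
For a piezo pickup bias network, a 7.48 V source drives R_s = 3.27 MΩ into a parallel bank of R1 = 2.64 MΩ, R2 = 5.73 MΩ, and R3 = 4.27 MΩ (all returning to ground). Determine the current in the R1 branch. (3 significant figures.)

Equivalent of the parallel group: R_p = 1.270 MΩ.
V_A = 7.48 × 1.270/4.540 = 2.092 V.
I(R1) = V_A / R1 = 2.092/2.64 = 0.7925 µA.

I ≈ 0.793 µA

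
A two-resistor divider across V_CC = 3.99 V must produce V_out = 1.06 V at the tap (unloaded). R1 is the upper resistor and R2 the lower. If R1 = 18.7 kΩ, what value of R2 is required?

The divider ratio is R2/(R1+R2) = 1.06/3.99 = 0.2657.
So R2 = R1 · V_out/(V_CC − V_out) = 18.7 × 1.06/(3.99 − 1.06) = 18.7 × 0.3618 = 6.765 kΩ.

R2 ≈ 6.77 kΩ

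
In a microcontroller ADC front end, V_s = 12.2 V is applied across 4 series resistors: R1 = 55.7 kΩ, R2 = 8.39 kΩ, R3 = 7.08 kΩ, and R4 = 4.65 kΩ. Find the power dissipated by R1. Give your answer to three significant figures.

Series current I = V_s/ΣR = 12.2/75.82 = 0.1609 mA.
P = I²R = 0.02589 × 55.7 = 1.442 mW.

P ≈ 1.44 mW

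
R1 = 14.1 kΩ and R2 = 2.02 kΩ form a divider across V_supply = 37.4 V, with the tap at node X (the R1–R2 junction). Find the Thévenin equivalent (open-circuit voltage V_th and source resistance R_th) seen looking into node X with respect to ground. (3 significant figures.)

V_th ≈ 4.69 V, R_th ≈ 1.77 kΩ

With X open, the divider is unloaded: V_th = 37.4 × 2.02/16.12 = 4.687 V.
Zeroing V_supply shorts the top of R1 to ground, so R_th = R1 ‖ R2 = 1.767 kΩ.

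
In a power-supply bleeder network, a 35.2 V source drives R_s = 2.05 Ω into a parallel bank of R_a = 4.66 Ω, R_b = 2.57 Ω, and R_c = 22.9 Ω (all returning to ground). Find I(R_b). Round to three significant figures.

Parallel bank: R_p = 1/(1/4.66 + 1/2.57 + 1/22.9) = 1.545 Ω.
Node voltage V_A = V_DC · R_p/(R_s + R_p) = 35.2 × 0.4297 = 15.13 V.
Branch current I = V_A/R_b = 15.13/2.57 = 5.886 A.
(Equivalently: I_total = 9.792 A, then current-divider fraction G_k/ΣG = 0.6011.)

I ≈ 5.89 A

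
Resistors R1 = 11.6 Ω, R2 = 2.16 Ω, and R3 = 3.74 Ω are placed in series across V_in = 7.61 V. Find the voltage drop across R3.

Series total: ΣR = 11.6 + 2.16 + 3.74 = 17.50 Ω.
By the voltage-divider rule, V = 7.61 × 3.740/17.50 = 1.626 V.

V ≈ 1.63 V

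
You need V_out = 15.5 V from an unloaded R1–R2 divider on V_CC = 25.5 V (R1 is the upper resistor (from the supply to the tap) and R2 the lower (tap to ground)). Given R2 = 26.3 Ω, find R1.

The divider ratio is R2/(R1+R2) = 15.5/25.5 = 0.6078.
R1 = R2·(1/k − 1) = 26.3 × 0.6452 = 16.97 Ω.

R1 ≈ 17.0 Ω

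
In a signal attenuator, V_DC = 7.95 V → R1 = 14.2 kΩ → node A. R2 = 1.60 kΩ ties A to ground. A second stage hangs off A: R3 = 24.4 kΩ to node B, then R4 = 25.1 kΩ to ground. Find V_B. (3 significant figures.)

V_B ≈ 0.397 V

The second stage (R3 + R4 = 49.50 kΩ) loads node A in parallel with R2.
Effective lower resistance at A: R2 ‖ 49.50 = 1.550 kΩ.
First divider: V_A = V_DC · 1.550/(14.2 + 1.550) = 0.7823 V.
Then the unloaded second divider: V_B = V_A × R4/(R3+R4) = 0.7823 × 0.5071 = 0.3967 V.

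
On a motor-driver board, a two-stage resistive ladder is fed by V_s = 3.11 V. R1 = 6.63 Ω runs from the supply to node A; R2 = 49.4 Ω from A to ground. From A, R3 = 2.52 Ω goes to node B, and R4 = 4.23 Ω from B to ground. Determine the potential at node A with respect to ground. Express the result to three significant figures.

The second stage (R3 + R4 = 6.750 Ω) loads node A in parallel with R2.
R2 ‖ (R3+R4) = 5.939 Ω.
V_A = 3.11 × 5.939/(6.63 + 5.939) = 1.469 V.

V_A ≈ 1.47 V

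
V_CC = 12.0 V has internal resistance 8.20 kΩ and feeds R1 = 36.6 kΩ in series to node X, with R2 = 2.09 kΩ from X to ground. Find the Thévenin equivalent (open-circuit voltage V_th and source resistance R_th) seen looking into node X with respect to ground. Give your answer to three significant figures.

R1' = 8.20 + 36.6 = 44.80 kΩ (source resistance + R1).
V_th is the unloaded tap voltage: V_CC · R2/(R1'+R2) = 12.0 × 0.04457 = 0.5349 V.
Zeroing V_CC shorts the top of R1' to ground, so R_th = R1' ‖ R2 = 1.997 kΩ.

V_th ≈ 0.535 V, R_th ≈ 2.00 kΩ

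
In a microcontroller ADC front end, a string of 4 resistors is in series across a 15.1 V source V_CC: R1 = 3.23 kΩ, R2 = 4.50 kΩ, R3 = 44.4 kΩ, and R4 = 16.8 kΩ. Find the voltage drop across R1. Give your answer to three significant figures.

V ≈ 0.708 V

ΣR = 3.23 + 4.50 + 44.4 + 16.8 = 68.93 kΩ.
V = V_CC · R/ΣR = 15.1 × 0.04686 = 0.7076 V.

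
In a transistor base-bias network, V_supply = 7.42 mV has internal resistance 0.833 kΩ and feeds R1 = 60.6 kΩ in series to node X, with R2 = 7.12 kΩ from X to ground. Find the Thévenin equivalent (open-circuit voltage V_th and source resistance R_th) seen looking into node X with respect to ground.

V_th ≈ 0.771 mV, R_th ≈ 6.38 kΩ

R1' = 0.833 + 60.6 = 61.43 kΩ (source resistance + R1).
With X open, the divider is unloaded: V_th = 7.42 × 7.12/68.55 = 0.7707 mV.
Looking into X with the source shorted: R_th = R1'·R2/(R1'+R2) = 61.43 × 7.12/68.55 = 6.381 kΩ.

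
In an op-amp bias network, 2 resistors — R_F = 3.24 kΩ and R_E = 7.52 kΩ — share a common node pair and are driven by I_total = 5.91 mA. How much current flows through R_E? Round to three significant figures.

I ≈ 1.78 mA

Two-branch current divider: I_k = I_total · R_other/(R_1 + R_2).
I(R_E) = 5.91 × 3.24/(3.24 + 7.52) = 5.91 × 0.3011 = 1.780 mA.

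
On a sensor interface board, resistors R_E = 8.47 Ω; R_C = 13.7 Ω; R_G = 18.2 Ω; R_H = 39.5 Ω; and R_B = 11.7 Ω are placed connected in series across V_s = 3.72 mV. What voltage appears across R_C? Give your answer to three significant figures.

ΣR = 8.47 + 13.7 + 18.2 + 39.5 + 11.7 = 91.57 Ω.
Voltage divider: V = V_s · (13.70 / 91.57) = 3.72 × 0.1496 = 0.5566 mV.

V ≈ 0.557 mV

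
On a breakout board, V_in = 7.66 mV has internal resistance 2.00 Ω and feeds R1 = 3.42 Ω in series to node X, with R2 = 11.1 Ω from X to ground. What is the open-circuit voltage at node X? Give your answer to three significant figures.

R1' = 2.00 + 3.42 = 5.420 Ω (source resistance + R1).
With X open, the divider is unloaded: V_th = 7.66 × 11.1/16.52 = 5.147 mV.

V_th ≈ 5.15 mV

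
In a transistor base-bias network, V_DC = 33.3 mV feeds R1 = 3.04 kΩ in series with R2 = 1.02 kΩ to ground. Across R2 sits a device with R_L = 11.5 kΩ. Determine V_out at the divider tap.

R2 ‖ R_L = (1.02 × 11.5)/(1.02 + 11.5) = 0.9369 kΩ.
Now apply the divider: V_out = 33.3 × 0.2356 = 7.845 mV.

V_out ≈ 7.85 mV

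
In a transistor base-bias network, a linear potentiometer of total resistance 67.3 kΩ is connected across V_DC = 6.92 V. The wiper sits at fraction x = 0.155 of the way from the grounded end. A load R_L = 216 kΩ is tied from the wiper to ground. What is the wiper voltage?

V_out ≈ 1.03 V

Split the track: R_lower = x·R_p = 10.43 kΩ, R_upper = (1−x)·R_p = 56.87 kΩ.
R_L loads the lower segment: effective lower R = 9.951 kΩ.
V_out = 6.92 × 9.951/(56.87 + 9.951) = 1.031 V.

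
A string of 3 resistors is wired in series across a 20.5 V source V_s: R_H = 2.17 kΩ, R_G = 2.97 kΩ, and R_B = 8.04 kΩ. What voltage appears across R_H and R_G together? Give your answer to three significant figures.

Series total: ΣR = 2.17 + 2.97 + 8.04 = 13.18 kΩ.
R_{R_H..R_G} = 2.17 + 2.97 = 5.140 kΩ.
By the voltage-divider rule, V = 20.5 × 5.140/13.18 = 7.995 V.

V ≈ 7.99 V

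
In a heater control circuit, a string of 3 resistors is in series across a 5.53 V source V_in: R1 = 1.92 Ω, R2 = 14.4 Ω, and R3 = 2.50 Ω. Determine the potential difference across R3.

V ≈ 0.735 V

Series total: ΣR = 1.92 + 14.4 + 2.50 = 18.82 Ω.
V = V_in · R/ΣR = 5.53 × 0.1328 = 0.7346 V.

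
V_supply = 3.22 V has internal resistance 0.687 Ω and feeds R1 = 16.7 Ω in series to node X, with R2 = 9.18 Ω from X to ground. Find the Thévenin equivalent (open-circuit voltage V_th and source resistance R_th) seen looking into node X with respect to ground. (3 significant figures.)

R1' = 0.687 + 16.7 = 17.39 Ω (source resistance + R1).
Open-circuit (no load on X): V_th = V_supply · R2/(R1' + R2) = 3.22 × 9.18/(17.39 + 9.18) = 1.113 V.
With V_supply suppressed (replaced by a short), R_th = R1' ‖ R2 = (17.39 × 9.18)/(17.39 + 9.18) = 6.008 Ω.

V_th ≈ 1.11 V, R_th ≈ 6.01 Ω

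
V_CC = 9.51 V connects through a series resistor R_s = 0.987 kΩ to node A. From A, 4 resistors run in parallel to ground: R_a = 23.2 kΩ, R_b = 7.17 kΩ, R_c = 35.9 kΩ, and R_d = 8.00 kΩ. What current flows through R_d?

I ≈ 0.893 mA

Combine the parallel branches: R_p = (1/23.2 + 1/7.17 + 1/35.9 + 1/8.00)⁻¹ = 2.981 kΩ.
Node voltage V_A = V_CC · R_p/(R_s + R_p) = 9.51 × 0.7513 = 7.145 V.
I(R_d) = V_A / R_d = 7.145/8.00 = 0.8931 mA.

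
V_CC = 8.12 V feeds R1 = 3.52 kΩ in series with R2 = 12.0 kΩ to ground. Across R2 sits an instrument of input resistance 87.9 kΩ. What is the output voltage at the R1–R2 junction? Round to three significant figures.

R2 ‖ R_L = (12.0 × 87.9)/(12.0 + 87.9) = 10.56 kΩ.
Now apply the divider: V_out = 8.12 × 0.7500 = 6.090 V.

V_out ≈ 6.09 V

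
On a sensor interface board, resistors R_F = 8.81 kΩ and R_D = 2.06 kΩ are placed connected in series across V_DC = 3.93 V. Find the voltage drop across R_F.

Total series resistance ΣR = 8.81 + 2.06 = 10.87 kΩ.
By the voltage-divider rule, V = 3.93 × 8.810/10.87 = 3.185 V.

V ≈ 3.19 V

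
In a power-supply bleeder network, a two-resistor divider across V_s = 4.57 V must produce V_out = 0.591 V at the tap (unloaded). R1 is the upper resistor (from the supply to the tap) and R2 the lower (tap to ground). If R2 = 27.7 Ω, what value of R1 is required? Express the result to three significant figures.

R1 ≈ 186 Ω

V_out/V_s = R2/(R1+R2) = 0.1293.
Rearranging, R1 = R2·(1−k)/k = 27.7 × 6.733 = 186.5 Ω.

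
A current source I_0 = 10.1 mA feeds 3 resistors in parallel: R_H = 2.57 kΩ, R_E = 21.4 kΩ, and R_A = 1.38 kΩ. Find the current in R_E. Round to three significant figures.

Conductances: ΣG = 1/2.57 + 1/21.4 + 1/1.38 = 1.160 (1/kΩ).
Current divider: I(R_E) = I_0 · G_k/ΣG = 10.1 × (0.04673/1.160) = 10.1 × 0.04027 = 0.4067 mA.

I ≈ 0.407 mA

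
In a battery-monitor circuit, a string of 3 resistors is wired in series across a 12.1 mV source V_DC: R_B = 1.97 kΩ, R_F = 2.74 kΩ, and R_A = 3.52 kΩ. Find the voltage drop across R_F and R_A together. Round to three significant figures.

V ≈ 9.20 mV

Total series resistance ΣR = 1.97 + 2.74 + 3.52 = 8.230 kΩ.
R_{R_F..R_A} = 2.74 + 3.52 = 6.260 kΩ.
Voltage divider: V = V_DC · (6.260 / 8.230) = 12.1 × 0.7606 = 9.204 mV.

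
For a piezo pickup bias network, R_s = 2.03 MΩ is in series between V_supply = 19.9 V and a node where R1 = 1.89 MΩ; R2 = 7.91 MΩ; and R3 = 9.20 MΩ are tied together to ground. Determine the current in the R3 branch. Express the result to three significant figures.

I ≈ 0.848 µA

Parallel bank: R_p = 1/(1/1.89 + 1/7.91 + 1/9.20) = 1.309 MΩ.
Node voltage V_A = V_supply · R_p/(R_s + R_p) = 19.9 × 0.3919 = 7.800 V.
Branch current I = V_A/R3 = 7.800/9.20 = 0.8478 µA.
(Check via current divider: I_total = 5.961 µA; share G_k/ΣG = 0.1422 → same result.)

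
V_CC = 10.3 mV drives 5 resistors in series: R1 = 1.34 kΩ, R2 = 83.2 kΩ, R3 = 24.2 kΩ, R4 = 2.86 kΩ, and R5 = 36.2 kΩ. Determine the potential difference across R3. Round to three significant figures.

ΣR = 1.34 + 83.2 + 24.2 + 2.86 + 36.2 = 147.8 kΩ.
Voltage divider: V = V_CC · (24.20 / 147.8) = 10.3 × 0.1637 = 1.686 mV.

V ≈ 1.69 mV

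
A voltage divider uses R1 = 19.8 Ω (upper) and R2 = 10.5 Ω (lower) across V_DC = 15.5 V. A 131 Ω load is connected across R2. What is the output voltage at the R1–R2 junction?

The load sits in parallel with R2, giving an effective lower resistance R2' = R2·R_L/(R2+R_L) = 9.721 Ω.
Voltage divider with the loaded lower leg: V_out = 15.5 × 9.721/(19.8 + 9.721) = 15.5 × 0.3293 = 5.104 V.

V_out ≈ 5.10 V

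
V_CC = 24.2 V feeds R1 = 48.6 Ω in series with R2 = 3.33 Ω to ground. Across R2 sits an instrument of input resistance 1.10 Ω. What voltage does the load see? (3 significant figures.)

R2 ‖ R_L = (3.33 × 1.10)/(3.33 + 1.10) = 0.8269 Ω.
Then V_out = V_CC · R2'/(R1 + R2') = 24.2 × 0.8269/49.43 = 0.4048 V.

V_out ≈ 0.405 V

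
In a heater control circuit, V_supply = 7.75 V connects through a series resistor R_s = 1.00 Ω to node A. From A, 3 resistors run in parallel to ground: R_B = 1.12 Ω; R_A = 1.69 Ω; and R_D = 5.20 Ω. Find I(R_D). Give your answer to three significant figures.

I ≈ 0.557 A

Equivalent of the parallel group: R_p = 0.5963 Ω.
V_A = 7.75 × 0.5963/1.596 = 2.895 V.
I(R_D) = V_A / R_D = 2.895/5.20 = 0.5568 A.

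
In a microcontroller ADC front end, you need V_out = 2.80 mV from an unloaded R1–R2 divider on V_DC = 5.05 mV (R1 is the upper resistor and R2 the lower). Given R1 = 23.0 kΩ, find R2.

R2 ≈ 28.6 kΩ

Required fraction k = V_out/V_DC = 0.5545.
Rearranging, R2 = R1·k/(1−k) = 23.0 × 1.244 = 28.62 kΩ.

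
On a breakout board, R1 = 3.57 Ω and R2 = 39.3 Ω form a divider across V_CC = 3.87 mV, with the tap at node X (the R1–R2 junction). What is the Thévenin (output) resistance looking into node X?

R_th ≈ 3.27 Ω

Looking into X with the source shorted: R_th = R1·R2/(R1+R2) = 3.570 × 39.3/42.87 = 3.273 Ω.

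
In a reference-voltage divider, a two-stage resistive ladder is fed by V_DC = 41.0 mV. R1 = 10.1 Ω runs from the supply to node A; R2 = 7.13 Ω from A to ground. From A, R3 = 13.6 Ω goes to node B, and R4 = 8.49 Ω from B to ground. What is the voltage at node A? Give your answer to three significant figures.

V_A ≈ 14.3 mV

Node A sees R2 in parallel with the series input of stage 2, R3 + R4 = 22.09 Ω.
R2 ‖ (R3+R4) = 5.390 Ω.
So V_A = 41.0 × 0.3480 = 14.27 mV.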